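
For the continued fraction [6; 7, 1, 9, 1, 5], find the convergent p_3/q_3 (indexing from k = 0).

Using pₖ = aₖpₖ₋₁ + pₖ₋₂, qₖ = aₖqₖ₋₁ + qₖ₋₂ (with p₋₁=1, p₋₂=0, q₋₁=0, q₋₂=1):
  k=0: a=6, p=6, q=1
  k=1: a=7, p=43, q=7
  k=2: a=1, p=49, q=8
  k=3: a=9, p=484, q=79

484/79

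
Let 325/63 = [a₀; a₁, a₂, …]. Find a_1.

6

325 = 5·63 + 10   →  a_0 = 5
63 = 6·10 + 3   →  a_1 = 6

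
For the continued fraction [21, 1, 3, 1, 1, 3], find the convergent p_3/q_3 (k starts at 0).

Using pₖ = aₖpₖ₋₁ + pₖ₋₂, qₖ = aₖqₖ₋₁ + qₖ₋₂ (with p₋₁=1, p₋₂=0, q₋₁=0, q₋₂=1):
  k=0: a=21, p=21, q=1
  k=1: a=1, p=22, q=1
  k=2: a=3, p=87, q=4
  k=3: a=1, p=109, q=5

109/5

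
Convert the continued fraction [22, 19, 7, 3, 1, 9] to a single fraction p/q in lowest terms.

119435/5416

Fold from the inside: start with 9/1.
  1 + 1/9 = 10/9
  3 + 9/10 = 39/10
  7 + 10/39 = 283/39
  19 + 39/283 = 5416/283
  22 + 283/5416 = 119435/5416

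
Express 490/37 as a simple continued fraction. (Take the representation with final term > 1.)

[13; 4, 9]

490 = 13*37 + 9
37 = 4*9 + 1
9 = 9*1 + 0  (stop)
So 490/37 = [13; 4, 9].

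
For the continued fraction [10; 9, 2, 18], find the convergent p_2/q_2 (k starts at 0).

Using pₖ = aₖpₖ₋₁ + pₖ₋₂, qₖ = aₖqₖ₋₁ + qₖ₋₂ (with p₋₁=1, p₋₂=0, q₋₁=0, q₋₂=1):
  k=0: a=10, p=10, q=1
  k=1: a=9, p=91, q=9
  k=2: a=2, p=192, q=19

192/19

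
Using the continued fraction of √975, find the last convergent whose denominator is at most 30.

281/9

√975 = [31; 4, 2, 4, 62, …] (period length 4).
Convergents:
  p_0/q_0 = 31/1
  p_1/q_1 = 125/4
  p_2/q_2 = 281/9
  p_3/q_3 = 1249/40
q_2 = 9 ≤ 30 < 40 = q_3, so the answer is 281/9.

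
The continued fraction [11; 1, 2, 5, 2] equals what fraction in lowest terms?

Fold from the inside: start with 2/1.
  5 + 1/2 = 11/2
  2 + 2/11 = 24/11
  1 + 11/24 = 35/24
  11 + 24/35 = 409/35

409/35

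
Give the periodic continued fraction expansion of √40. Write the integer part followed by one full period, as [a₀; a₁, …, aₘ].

[6; 3, 12]

a₀ = ⌊√40⌋ = 6.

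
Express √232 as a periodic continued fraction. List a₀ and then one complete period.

a₀ = ⌊√232⌋ = 15.
With m₀=0, d₀=1 and mₖ₊₁ = dₖaₖ − mₖ, dₖ₊₁ = (n − mₖ₊₁²)/dₖ, aₖ₊₁ = ⌊(a₀+mₖ₊₁)/dₖ₊₁⌋:
  k=1: m=15, d=7, a=4
  k=2: m=13, d=9, a=3
  k=3: m=14, d=4, a=7
  k=4: m=14, d=9, a=3
  k=5: m=13, d=7, a=4
  k=6: m=15, d=1, a=30
d=1 and a=2a₀=30 at k=6, so the next step gives (m, d) = (15, 7) again — its k=1 value — and the period has length 6.

[15; 4, 3, 7, 3, 4, 30]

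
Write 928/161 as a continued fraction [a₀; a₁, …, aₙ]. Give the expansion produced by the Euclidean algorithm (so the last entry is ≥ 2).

928 = 5·161 + 123
161 = 1·123 + 38
123 = 3·38 + 9
38 = 4·9 + 2
9 = 4·2 + 1
2 = 2·1 + 0  (stop)
So 928/161 = [5; 1, 3, 4, 4, 2].

[5; 1, 3, 4, 4, 2]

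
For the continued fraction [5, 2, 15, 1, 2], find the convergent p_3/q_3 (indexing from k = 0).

181/33

Using pₖ = aₖpₖ₋₁ + pₖ₋₂, qₖ = aₖqₖ₋₁ + qₖ₋₂ (with p₋₁=1, p₋₂=0, q₋₁=0, q₋₂=1):
  k=0: a=5, p=5, q=1
  k=1: a=2, p=11, q=2
  k=2: a=15, p=170, q=31
  k=3: a=1, p=181, q=33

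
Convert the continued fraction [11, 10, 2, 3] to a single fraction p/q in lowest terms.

810/73

Using pₖ = aₖpₖ₋₁ + pₖ₋₂ and qₖ = aₖqₖ₋₁ + qₖ₋₂:
  k=0: a=11, p=11, q=1
  k=1: a=10, p=111, q=10
  k=2: a=2, p=233, q=21
  k=3: a=3, p=810, q=73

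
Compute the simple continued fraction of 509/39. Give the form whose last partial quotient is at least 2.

509 = 13×39 + 2
39 = 19×2 + 1
2 = 2×1 + 0  (stop)
So 509/39 = [13; 19, 2].

[13; 19, 2]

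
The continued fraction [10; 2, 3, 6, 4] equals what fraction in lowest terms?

1909/183

Using pₖ = aₖpₖ₋₁ + pₖ₋₂ and qₖ = aₖqₖ₋₁ + qₖ₋₂:
  k=0: a=10, p=10, q=1
  k=1: a=2, p=21, q=2
  k=2: a=3, p=73, q=7
  k=3: a=6, p=459, q=44
  k=4: a=4, p=1909, q=183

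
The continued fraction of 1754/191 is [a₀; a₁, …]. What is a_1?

5

1754 = 9·191 + 35   →  a_0 = 9
191 = 5·35 + 16   →  a_1 = 5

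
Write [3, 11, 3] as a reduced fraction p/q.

105/34

Fold from the inside: start with 3/1.
  11 + 1/3 = 34/3
  3 + 3/34 = 105/34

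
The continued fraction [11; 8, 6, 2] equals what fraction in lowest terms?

1179/106

Fold from the inside: start with 2/1.
  6 + 1/2 = 13/2
  8 + 2/13 = 106/13
  11 + 13/106 = 1179/106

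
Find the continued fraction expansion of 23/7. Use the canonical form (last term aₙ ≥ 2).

[3; 3, 2]

23 = 3×7 + 2
7 = 3×2 + 1
2 = 2×1 + 0  (stop)
So 23/7 = [3; 3, 2].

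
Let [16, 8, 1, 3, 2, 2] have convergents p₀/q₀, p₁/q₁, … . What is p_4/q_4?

1273/79

Using pₖ = aₖpₖ₋₁ + pₖ₋₂, qₖ = aₖqₖ₋₁ + qₖ₋₂ (with p₋₁=1, p₋₂=0, q₋₁=0, q₋₂=1):
  k=0: a=16, p=16, q=1
  k=1: a=8, p=129, q=8
  k=2: a=1, p=145, q=9
  k=3: a=3, p=564, q=35
  k=4: a=2, p=1273, q=79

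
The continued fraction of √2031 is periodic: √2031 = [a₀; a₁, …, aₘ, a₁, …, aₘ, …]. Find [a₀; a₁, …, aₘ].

a₀ = ⌊√2031⌋ = 45.
With m₀=0, d₀=1 and mₖ₊₁ = dₖaₖ − mₖ, dₖ₊₁ = (n − mₖ₊₁²)/dₖ, aₖ₊₁ = ⌊(a₀+mₖ₊₁)/dₖ₊₁⌋:
  k=1: m=45, d=6, a=15
  k=2: m=45, d=1, a=90
d=1 and a=2a₀=90 at k=2, so the next step gives (m, d) = (45, 6) again — its k=1 value — and the period has length 2.

[45; 15, 90]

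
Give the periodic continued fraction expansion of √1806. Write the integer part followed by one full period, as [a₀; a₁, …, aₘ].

a₀ = ⌊√1806⌋ = 42.
With m₀=0, d₀=1 and mₖ₊₁ = dₖaₖ − mₖ, dₖ₊₁ = (n − mₖ₊₁²)/dₖ, aₖ₊₁ = ⌊(a₀+mₖ₊₁)/dₖ₊₁⌋:
  k=1: m=42, d=42, a=2
  k=2: m=42, d=1, a=84
d=1 and a=2a₀=84 at k=2, so the next step gives (m, d) = (42, 42) again — its k=1 value — and the period has length 2.

[42; 2, 84]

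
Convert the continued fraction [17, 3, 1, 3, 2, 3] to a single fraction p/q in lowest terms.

2020/117

Using pₖ = aₖpₖ₋₁ + pₖ₋₂ and qₖ = aₖqₖ₋₁ + qₖ₋₂:
  k=0: a=17, p=17, q=1
  k=1: a=3, p=52, q=3
  k=2: a=1, p=69, q=4
  k=3: a=3, p=259, q=15
  k=4: a=2, p=587, q=34
  k=5: a=3, p=2020, q=117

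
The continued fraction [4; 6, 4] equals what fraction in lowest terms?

104/25

Using pₖ = aₖpₖ₋₁ + pₖ₋₂ and qₖ = aₖqₖ₋₁ + qₖ₋₂:
  k=0: a=4, p=4, q=1
  k=1: a=6, p=25, q=6
  k=2: a=4, p=104, q=25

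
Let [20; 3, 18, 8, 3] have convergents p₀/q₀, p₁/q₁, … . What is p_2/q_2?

1118/55

Using pₖ = aₖpₖ₋₁ + pₖ₋₂, qₖ = aₖqₖ₋₁ + qₖ₋₂ (with p₋₁=1, p₋₂=0, q₋₁=0, q₋₂=1):
  k=0: a=20, p=20, q=1
  k=1: a=3, p=61, q=3
  k=2: a=18, p=1118, q=55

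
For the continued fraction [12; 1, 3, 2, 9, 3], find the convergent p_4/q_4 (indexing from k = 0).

Using pₖ = aₖpₖ₋₁ + pₖ₋₂, qₖ = aₖqₖ₋₁ + qₖ₋₂ (with p₋₁=1, p₋₂=0, q₋₁=0, q₋₂=1):
  k=0: a=12, p=12, q=1
  k=1: a=1, p=13, q=1
  k=2: a=3, p=51, q=4
  k=3: a=2, p=115, q=9
  k=4: a=9, p=1086, q=85

1086/85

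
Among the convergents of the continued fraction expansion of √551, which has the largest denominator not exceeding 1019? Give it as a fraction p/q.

8380/357

√551 = [23; 2, 8, 1, 8, 2, 46, …] (period length 6).
Convergents:
  p_0/q_0 = 23/1
  p_1/q_1 = 47/2
  p_2/q_2 = 399/17
  p_3/q_3 = 446/19
  p_4/q_4 = 3967/169
  p_5/q_5 = 8380/357
  p_6/q_6 = 389447/16591
q_5 = 357 ≤ 1019 < 16591 = q_6, so the answer is 8380/357.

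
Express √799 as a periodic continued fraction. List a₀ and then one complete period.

[28; 3, 1, 3, 56]

a₀ = ⌊√799⌋ = 28.
With m₀=0, d₀=1 and mₖ₊₁ = dₖaₖ − mₖ, dₖ₊₁ = (n − mₖ₊₁²)/dₖ, aₖ₊₁ = ⌊(a₀+mₖ₊₁)/dₖ₊₁⌋:
  k=1: m=28, d=15, a=3
  k=2: m=17, d=34, a=1
  k=3: m=17, d=15, a=3
  k=4: m=28, d=1, a=56
d=1 and a=2a₀=56 at k=4, so the next step gives (m, d) = (28, 15) again — its k=1 value — and the period has length 4.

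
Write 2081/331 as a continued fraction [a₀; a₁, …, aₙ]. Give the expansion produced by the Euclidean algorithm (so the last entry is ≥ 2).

2081 = 6×331 + 95
331 = 3×95 + 46
95 = 2×46 + 3
46 = 15×3 + 1
3 = 3×1 + 0  (stop)
So 2081/331 = [6; 3, 2, 15, 3].

[6; 3, 2, 15, 3]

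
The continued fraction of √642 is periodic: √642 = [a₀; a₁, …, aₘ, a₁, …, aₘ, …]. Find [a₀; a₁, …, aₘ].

a₀ = ⌊√642⌋ = 25.
With m₀=0, d₀=1 and mₖ₊₁ = dₖaₖ − mₖ, dₖ₊₁ = (n − mₖ₊₁²)/dₖ, aₖ₊₁ = ⌊(a₀+mₖ₊₁)/dₖ₊₁⌋:
  k=1: m=25, d=17, a=2
  k=2: m=9, d=33, a=1
  k=3: m=24, d=2, a=24
  k=4: m=24, d=33, a=1
  k=5: m=9, d=17, a=2
  k=6: m=25, d=1, a=50
d=1 and a=2a₀=50 at k=6, so the next step gives (m, d) = (25, 17) again — its k=1 value — and the period has length 6.

[25; 2, 1, 24, 1, 2, 50]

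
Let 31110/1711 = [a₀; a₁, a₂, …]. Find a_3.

31110 = 18·1711 + 312   →  a_0 = 18
1711 = 5·312 + 151   →  a_1 = 5
312 = 2·151 + 10   →  a_2 = 2
151 = 15·10 + 1   →  a_3 = 15

15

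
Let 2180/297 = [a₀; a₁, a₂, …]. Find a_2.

2180 = 7·297 + 101   →  a_0 = 7
297 = 2·101 + 95   →  a_1 = 2
101 = 1·95 + 6   →  a_2 = 1

1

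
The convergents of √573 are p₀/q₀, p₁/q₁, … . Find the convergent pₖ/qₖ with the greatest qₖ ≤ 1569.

18360/767

√573 = [23; 1, 14, 1, 46, …] (period length 4).
Convergents:
  p_0/q_0 = 23/1
  p_1/q_1 = 24/1
  p_2/q_2 = 359/15
  p_3/q_3 = 383/16
  p_4/q_4 = 17977/751
  p_5/q_5 = 18360/767
  p_6/q_6 = 275017/11489
q_5 = 767 ≤ 1569 < 11489 = q_6, so the answer is 18360/767.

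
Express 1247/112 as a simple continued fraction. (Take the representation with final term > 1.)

1247 = 11·112 + 15
112 = 7·15 + 7
15 = 2·7 + 1
7 = 7·1 + 0  (stop)
So 1247/112 = [11; 7, 2, 7].

[11; 7, 2, 7]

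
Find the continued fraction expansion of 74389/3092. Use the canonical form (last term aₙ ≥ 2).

74389 = 24×3092 + 181
3092 = 17×181 + 15
181 = 12×15 + 1
15 = 15×1 + 0  (stop)
So 74389/3092 = [24; 17, 12, 15].

[24; 17, 12, 15]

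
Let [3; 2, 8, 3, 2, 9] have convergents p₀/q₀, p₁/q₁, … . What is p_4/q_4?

Using pₖ = aₖpₖ₋₁ + pₖ₋₂, qₖ = aₖqₖ₋₁ + qₖ₋₂ (with p₋₁=1, p₋₂=0, q₋₁=0, q₋₂=1):
  k=0: a=3, p=3, q=1
  k=1: a=2, p=7, q=2
  k=2: a=8, p=59, q=17
  k=3: a=3, p=184, q=53
  k=4: a=2, p=427, q=123

427/123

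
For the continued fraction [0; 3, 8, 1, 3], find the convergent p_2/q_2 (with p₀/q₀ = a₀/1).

8/25

Using pₖ = aₖpₖ₋₁ + pₖ₋₂, qₖ = aₖqₖ₋₁ + qₖ₋₂ (with p₋₁=1, p₋₂=0, q₋₁=0, q₋₂=1):
  k=0: a=0, p=0, q=1
  k=1: a=3, p=1, q=3
  k=2: a=8, p=8, q=25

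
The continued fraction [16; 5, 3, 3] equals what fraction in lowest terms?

858/53

Fold from the inside: start with 3/1.
  3 + 1/3 = 10/3
  5 + 3/10 = 53/10
  16 + 10/53 = 858/53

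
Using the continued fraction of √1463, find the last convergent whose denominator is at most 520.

√1463 = [38; 4, 76, …] (period length 2).
Convergents:
  p_0/q_0 = 38/1
  p_1/q_1 = 153/4
  p_2/q_2 = 11666/305
  p_3/q_3 = 46817/1224
q_2 = 305 ≤ 520 < 1224 = q_3, so the answer is 11666/305.

11666/305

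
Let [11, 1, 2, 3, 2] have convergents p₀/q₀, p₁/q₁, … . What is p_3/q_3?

117/10

Using pₖ = aₖpₖ₋₁ + pₖ₋₂, qₖ = aₖqₖ₋₁ + qₖ₋₂ (with p₋₁=1, p₋₂=0, q₋₁=0, q₋₂=1):
  k=0: a=11, p=11, q=1
  k=1: a=1, p=12, q=1
  k=2: a=2, p=35, q=3
  k=3: a=3, p=117, q=10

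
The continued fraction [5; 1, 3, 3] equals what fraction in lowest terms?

Using pₖ = aₖpₖ₋₁ + pₖ₋₂ and qₖ = aₖqₖ₋₁ + qₖ₋₂:
  k=0: a=5, p=5, q=1
  k=1: a=1, p=6, q=1
  k=2: a=3, p=23, q=4
  k=3: a=3, p=75, q=13

75/13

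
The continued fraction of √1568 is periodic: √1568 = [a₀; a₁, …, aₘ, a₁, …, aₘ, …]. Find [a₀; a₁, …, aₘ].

a₀ = ⌊√1568⌋ = 39.

[39; 1, 1, 2, 19, 2, 1, 1, 78]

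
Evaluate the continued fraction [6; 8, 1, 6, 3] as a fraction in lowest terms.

1192/195

Using pₖ = aₖpₖ₋₁ + pₖ₋₂ and qₖ = aₖqₖ₋₁ + qₖ₋₂:
  k=0: a=6, p=6, q=1
  k=1: a=8, p=49, q=8
  k=2: a=1, p=55, q=9
  k=3: a=6, p=379, q=62
  k=4: a=3, p=1192, q=195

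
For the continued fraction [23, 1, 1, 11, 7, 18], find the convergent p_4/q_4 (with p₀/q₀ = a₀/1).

3834/163

Using pₖ = aₖpₖ₋₁ + pₖ₋₂, qₖ = aₖqₖ₋₁ + qₖ₋₂ (with p₋₁=1, p₋₂=0, q₋₁=0, q₋₂=1):
  k=0: a=23, p=23, q=1
  k=1: a=1, p=24, q=1
  k=2: a=1, p=47, q=2
  k=3: a=11, p=541, q=23
  k=4: a=7, p=3834, q=163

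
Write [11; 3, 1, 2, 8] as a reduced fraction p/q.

1037/92

Fold from the inside: start with 8/1.
  2 + 1/8 = 17/8
  1 + 8/17 = 25/17
  3 + 17/25 = 92/25
  11 + 25/92 = 1037/92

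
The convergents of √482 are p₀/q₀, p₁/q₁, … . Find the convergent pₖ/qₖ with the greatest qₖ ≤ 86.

√482 = [21; 1, 20, 1, 42, …] (period length 4).
Convergents:
  p_0/q_0 = 21/1
  p_1/q_1 = 22/1
  p_2/q_2 = 461/21
  p_3/q_3 = 483/22
  p_4/q_4 = 20747/945
q_3 = 22 ≤ 86 < 945 = q_4, so the answer is 483/22.

483/22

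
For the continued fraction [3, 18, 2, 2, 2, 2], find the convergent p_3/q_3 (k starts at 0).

281/92

Using pₖ = aₖpₖ₋₁ + pₖ₋₂, qₖ = aₖqₖ₋₁ + qₖ₋₂ (with p₋₁=1, p₋₂=0, q₋₁=0, q₋₂=1):
  k=0: a=3, p=3, q=1
  k=1: a=18, p=55, q=18
  k=2: a=2, p=113, q=37
  k=3: a=2, p=281, q=92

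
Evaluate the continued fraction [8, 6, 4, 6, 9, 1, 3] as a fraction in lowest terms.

50463/6184

Using pₖ = aₖpₖ₋₁ + pₖ₋₂ and qₖ = aₖqₖ₋₁ + qₖ₋₂:
  k=0: a=8, p=8, q=1
  k=1: a=6, p=49, q=6
  k=2: a=4, p=204, q=25
  k=3: a=6, p=1273, q=156
  k=4: a=9, p=11661, q=1429
  k=5: a=1, p=12934, q=1585
  k=6: a=3, p=50463, q=6184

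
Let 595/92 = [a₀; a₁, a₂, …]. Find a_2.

7

595 = 6·92 + 43   →  a_0 = 6
92 = 2·43 + 6   →  a_1 = 2
43 = 7·6 + 1   →  a_2 = 7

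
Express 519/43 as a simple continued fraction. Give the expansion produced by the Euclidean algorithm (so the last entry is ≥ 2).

519 = 12*43 + 3
43 = 14*3 + 1
3 = 3*1 + 0  (stop)
So 519/43 = [12; 14, 3].

[12; 14, 3]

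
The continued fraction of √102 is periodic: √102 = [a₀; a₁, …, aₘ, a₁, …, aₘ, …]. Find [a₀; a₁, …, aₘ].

a₀ = ⌊√102⌋ = 10.
With m₀=0, d₀=1 and mₖ₊₁ = dₖaₖ − mₖ, dₖ₊₁ = (n − mₖ₊₁²)/dₖ, aₖ₊₁ = ⌊(a₀+mₖ₊₁)/dₖ₊₁⌋:
  k=1: m=10, d=2, a=10
  k=2: m=10, d=1, a=20
d=1 and a=2a₀=20 at k=2, so the next step gives (m, d) = (10, 2) again — its k=1 value — and the period has length 2.

[10; 10, 20]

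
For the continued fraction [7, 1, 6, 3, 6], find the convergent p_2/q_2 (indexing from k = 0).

55/7

Using pₖ = aₖpₖ₋₁ + pₖ₋₂, qₖ = aₖqₖ₋₁ + qₖ₋₂ (with p₋₁=1, p₋₂=0, q₋₁=0, q₋₂=1):
  k=0: a=7, p=7, q=1
  k=1: a=1, p=8, q=1
  k=2: a=6, p=55, q=7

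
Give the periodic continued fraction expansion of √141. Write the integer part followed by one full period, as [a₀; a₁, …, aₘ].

a₀ = ⌊√141⌋ = 11.
With m₀=0, d₀=1 and mₖ₊₁ = dₖaₖ − mₖ, dₖ₊₁ = (n − mₖ₊₁²)/dₖ, aₖ₊₁ = ⌊(a₀+mₖ₊₁)/dₖ₊₁⌋:
  k=1: m=11, d=20, a=1
  k=2: m=9, d=3, a=6
  k=3: m=9, d=20, a=1
  k=4: m=11, d=1, a=22
d=1 and a=2a₀=22 at k=4, so the next step gives (m, d) = (11, 20) again — its k=1 value — and the period has length 4.

[11; 1, 6, 1, 22]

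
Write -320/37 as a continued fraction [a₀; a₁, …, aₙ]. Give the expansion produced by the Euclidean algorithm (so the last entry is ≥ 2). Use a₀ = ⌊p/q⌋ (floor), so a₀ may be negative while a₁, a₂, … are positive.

[-9; 2, 1, 5, 2]

-320 = -9×37 + 13
37 = 2×13 + 11
13 = 1×11 + 2
11 = 5×2 + 1
2 = 2×1 + 0  (stop)
So -320/37 = [-9; 2, 1, 5, 2].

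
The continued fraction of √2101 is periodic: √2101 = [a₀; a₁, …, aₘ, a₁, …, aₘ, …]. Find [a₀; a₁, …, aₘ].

[45; 1, 5, 8, 5, 1, 90]

a₀ = ⌊√2101⌋ = 45.
With m₀=0, d₀=1 and mₖ₊₁ = dₖaₖ − mₖ, dₖ₊₁ = (n − mₖ₊₁²)/dₖ, aₖ₊₁ = ⌊(a₀+mₖ₊₁)/dₖ₊₁⌋:
  k=1: m=45, d=76, a=1
  k=2: m=31, d=15, a=5
  k=3: m=44, d=11, a=8
  k=4: m=44, d=15, a=5
  k=5: m=31, d=76, a=1
  k=6: m=45, d=1, a=90
d=1 and a=2a₀=90 at k=6, so the next step gives (m, d) = (45, 76) again — its k=1 value — and the period has length 6.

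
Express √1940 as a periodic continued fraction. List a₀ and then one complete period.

[44; 22, 88]

a₀ = ⌊√1940⌋ = 44.
With m₀=0, d₀=1 and mₖ₊₁ = dₖaₖ − mₖ, dₖ₊₁ = (n − mₖ₊₁²)/dₖ, aₖ₊₁ = ⌊(a₀+mₖ₊₁)/dₖ₊₁⌋:
  k=1: m=44, d=4, a=22
  k=2: m=44, d=1, a=88
d=1 and a=2a₀=88 at k=2, so the next step gives (m, d) = (44, 4) again — its k=1 value — and the period has length 2.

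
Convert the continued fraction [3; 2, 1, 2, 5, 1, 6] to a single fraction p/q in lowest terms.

Fold from the inside: start with 6/1.
  1 + 1/6 = 7/6
  5 + 6/7 = 41/7
  2 + 7/41 = 89/41
  1 + 41/89 = 130/89
  2 + 89/130 = 349/130
  3 + 130/349 = 1177/349

1177/349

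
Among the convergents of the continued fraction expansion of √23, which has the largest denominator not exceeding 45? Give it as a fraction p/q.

211/44

√23 = [4; 1, 3, 1, 8, …] (period length 4).
Convergents:
  p_0/q_0 = 4/1
  p_1/q_1 = 5/1
  p_2/q_2 = 19/4
  p_3/q_3 = 24/5
  p_4/q_4 = 211/44
  p_5/q_5 = 235/49
q_4 = 44 ≤ 45 < 49 = q_5, so the answer is 211/44.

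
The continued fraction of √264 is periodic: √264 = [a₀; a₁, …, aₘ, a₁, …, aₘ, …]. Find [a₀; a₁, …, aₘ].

[16; 4, 32]

a₀ = ⌊√264⌋ = 16.
With m₀=0, d₀=1 and mₖ₊₁ = dₖaₖ − mₖ, dₖ₊₁ = (n − mₖ₊₁²)/dₖ, aₖ₊₁ = ⌊(a₀+mₖ₊₁)/dₖ₊₁⌋:
  k=1: m=16, d=8, a=4
  k=2: m=16, d=1, a=32
d=1 and a=2a₀=32 at k=2, so the next step gives (m, d) = (16, 8) again — its k=1 value — and the period has length 2.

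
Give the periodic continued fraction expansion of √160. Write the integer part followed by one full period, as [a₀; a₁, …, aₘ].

a₀ = ⌊√160⌋ = 12.
With m₀=0, d₀=1 and mₖ₊₁ = dₖaₖ − mₖ, dₖ₊₁ = (n − mₖ₊₁²)/dₖ, aₖ₊₁ = ⌊(a₀+mₖ₊₁)/dₖ₊₁⌋:
  k=1: m=12, d=16, a=1
  k=2: m=4, d=9, a=1
  k=3: m=5, d=15, a=1
  k=4: m=10, d=4, a=5
  k=5: m=10, d=15, a=1
  k=6: m=5, d=9, a=1
  k=7: m=4, d=16, a=1
  k=8: m=12, d=1, a=24
d=1 and a=2a₀=24 at k=8, so the next step gives (m, d) = (12, 16) again — its k=1 value — and the period has length 8.

[12; 1, 1, 1, 5, 1, 1, 1, 24]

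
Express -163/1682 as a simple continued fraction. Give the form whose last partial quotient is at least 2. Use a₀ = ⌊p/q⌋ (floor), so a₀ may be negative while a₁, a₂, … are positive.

[-1; 1, 9, 3, 7, 2, 3]

-163 = -1×1682 + 1519
1682 = 1×1519 + 163
1519 = 9×163 + 52
163 = 3×52 + 7
52 = 7×7 + 3
7 = 2×3 + 1
3 = 3×1 + 0  (stop)
So -163/1682 = [-1; 1, 9, 3, 7, 2, 3].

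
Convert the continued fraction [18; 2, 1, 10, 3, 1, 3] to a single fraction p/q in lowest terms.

9025/492

Fold from the inside: start with 3/1.
  1 + 1/3 = 4/3
  3 + 3/4 = 15/4
  10 + 4/15 = 154/15
  1 + 15/154 = 169/154
  2 + 154/169 = 492/169
  18 + 169/492 = 9025/492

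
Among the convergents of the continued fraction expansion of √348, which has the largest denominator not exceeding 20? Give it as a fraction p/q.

56/3

√348 = [18; 1, 1, 1, 8, 1, 1, 1, 36, …] (period length 8).
Convergents:
  p_0/q_0 = 18/1
  p_1/q_1 = 19/1
  p_2/q_2 = 37/2
  p_3/q_3 = 56/3
  p_4/q_4 = 485/26
q_3 = 3 ≤ 20 < 26 = q_4, so the answer is 56/3.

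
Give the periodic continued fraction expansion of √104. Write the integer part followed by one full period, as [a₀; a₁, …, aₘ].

a₀ = ⌊√104⌋ = 10.
With m₀=0, d₀=1 and mₖ₊₁ = dₖaₖ − mₖ, dₖ₊₁ = (n − mₖ₊₁²)/dₖ, aₖ₊₁ = ⌊(a₀+mₖ₊₁)/dₖ₊₁⌋:
  k=1: m=10, d=4, a=5
  k=2: m=10, d=1, a=20
d=1 and a=2a₀=20 at k=2, so the next step gives (m, d) = (10, 4) again — its k=1 value — and the period has length 2.

[10; 5, 20]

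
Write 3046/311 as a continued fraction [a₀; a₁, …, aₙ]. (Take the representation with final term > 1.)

3046 = 9×311 + 247
311 = 1×247 + 64
247 = 3×64 + 55
64 = 1×55 + 9
55 = 6×9 + 1
9 = 9×1 + 0  (stop)
So 3046/311 = [9; 1, 3, 1, 6, 9].

[9; 1, 3, 1, 6, 9]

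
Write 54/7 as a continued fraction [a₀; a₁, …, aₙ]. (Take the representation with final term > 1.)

54 = 7·7 + 5
7 = 1·5 + 2
5 = 2·2 + 1
2 = 2·1 + 0  (stop)
So 54/7 = [7; 1, 2, 2].

[7; 1, 2, 2]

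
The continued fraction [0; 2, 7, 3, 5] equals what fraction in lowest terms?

117/250

Using pₖ = aₖpₖ₋₁ + pₖ₋₂ and qₖ = aₖqₖ₋₁ + qₖ₋₂:
  k=0: a=0, p=0, q=1
  k=1: a=2, p=1, q=2
  k=2: a=7, p=7, q=15
  k=3: a=3, p=22, q=47
  k=4: a=5, p=117, q=250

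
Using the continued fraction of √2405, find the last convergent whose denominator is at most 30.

√2405 = [49; 24, 1, 1, 24, 98, …] (period length 5).
Convergents:
  p_0/q_0 = 49/1
  p_1/q_1 = 1177/24
  p_2/q_2 = 1226/25
  p_3/q_3 = 2403/49
q_2 = 25 ≤ 30 < 49 = q_3, so the answer is 1226/25.

1226/25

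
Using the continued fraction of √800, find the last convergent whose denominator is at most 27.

198/7

√800 = [28; 3, 1, 1, 13, 1, 1, 3, 56, …] (period length 8).
Convergents:
  p_0/q_0 = 28/1
  p_1/q_1 = 85/3
  p_2/q_2 = 113/4
  p_3/q_3 = 198/7
  p_4/q_4 = 2687/95
q_3 = 7 ≤ 27 < 95 = q_4, so the answer is 198/7.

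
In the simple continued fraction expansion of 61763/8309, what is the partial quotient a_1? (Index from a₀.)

2

61763 = 7·8309 + 3600   →  a_0 = 7
8309 = 2·3600 + 1109   →  a_1 = 2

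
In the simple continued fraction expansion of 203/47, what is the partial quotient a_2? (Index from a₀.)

7

203 = 4·47 + 15   →  a_0 = 4
47 = 3·15 + 2   →  a_1 = 3
15 = 7·2 + 1   →  a_2 = 7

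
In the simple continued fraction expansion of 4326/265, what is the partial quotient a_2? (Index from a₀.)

4326 = 16·265 + 86   →  a_0 = 16
265 = 3·86 + 7   →  a_1 = 3
86 = 12·7 + 2   →  a_2 = 12

12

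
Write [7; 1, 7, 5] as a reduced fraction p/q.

323/41

Fold from the inside: start with 5/1.
  7 + 1/5 = 36/5
  1 + 5/36 = 41/36
  7 + 36/41 = 323/41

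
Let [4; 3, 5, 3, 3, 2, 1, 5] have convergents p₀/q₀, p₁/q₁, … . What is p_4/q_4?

729/169

Using pₖ = aₖpₖ₋₁ + pₖ₋₂, qₖ = aₖqₖ₋₁ + qₖ₋₂ (with p₋₁=1, p₋₂=0, q₋₁=0, q₋₂=1):
  k=0: a=4, p=4, q=1
  k=1: a=3, p=13, q=3
  k=2: a=5, p=69, q=16
  k=3: a=3, p=220, q=51
  k=4: a=3, p=729, q=169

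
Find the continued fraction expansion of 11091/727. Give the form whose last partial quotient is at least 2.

[15; 3, 1, 9, 1, 16]

11091 = 15·727 + 186
727 = 3·186 + 169
186 = 1·169 + 17
169 = 9·17 + 16
17 = 1·16 + 1
16 = 16·1 + 0  (stop)
So 11091/727 = [15; 3, 1, 9, 1, 16].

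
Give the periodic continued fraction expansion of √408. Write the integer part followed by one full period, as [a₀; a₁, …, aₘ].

[20; 5, 40]

a₀ = ⌊√408⌋ = 20.
With m₀=0, d₀=1 and mₖ₊₁ = dₖaₖ − mₖ, dₖ₊₁ = (n − mₖ₊₁²)/dₖ, aₖ₊₁ = ⌊(a₀+mₖ₊₁)/dₖ₊₁⌋:
  k=1: m=20, d=8, a=5
  k=2: m=20, d=1, a=40
d=1 and a=2a₀=40 at k=2, so the next step gives (m, d) = (20, 8) again — its k=1 value — and the period has length 2.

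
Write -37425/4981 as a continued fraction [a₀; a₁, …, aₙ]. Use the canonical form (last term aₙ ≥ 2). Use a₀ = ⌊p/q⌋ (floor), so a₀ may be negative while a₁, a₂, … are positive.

[-8; 2, 17, 1, 18, 3, 2]

-37425 = -8×4981 + 2423
4981 = 2×2423 + 135
2423 = 17×135 + 128
135 = 1×128 + 7
128 = 18×7 + 2
7 = 3×2 + 1
2 = 2×1 + 0  (stop)
So -37425/4981 = [-8; 2, 17, 1, 18, 3, 2].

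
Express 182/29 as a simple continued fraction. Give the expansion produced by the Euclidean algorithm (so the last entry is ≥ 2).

[6; 3, 1, 1, 1, 2]

182 = 6×29 + 8
29 = 3×8 + 5
8 = 1×5 + 3
5 = 1×3 + 2
3 = 1×2 + 1
2 = 2×1 + 0  (stop)
So 182/29 = [6; 3, 1, 1, 1, 2].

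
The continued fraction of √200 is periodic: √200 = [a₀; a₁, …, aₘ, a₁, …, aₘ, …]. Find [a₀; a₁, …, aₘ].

a₀ = ⌊√200⌋ = 14.
With m₀=0, d₀=1 and mₖ₊₁ = dₖaₖ − mₖ, dₖ₊₁ = (n − mₖ₊₁²)/dₖ, aₖ₊₁ = ⌊(a₀+mₖ₊₁)/dₖ₊₁⌋:
  k=1: m=14, d=4, a=7
  k=2: m=14, d=1, a=28
d=1 and a=2a₀=28 at k=2, so the next step gives (m, d) = (14, 4) again — its k=1 value — and the period has length 2.

[14; 7, 28]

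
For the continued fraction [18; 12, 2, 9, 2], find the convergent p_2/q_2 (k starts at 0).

Using pₖ = aₖpₖ₋₁ + pₖ₋₂, qₖ = aₖqₖ₋₁ + qₖ₋₂ (with p₋₁=1, p₋₂=0, q₋₁=0, q₋₂=1):
  k=0: a=18, p=18, q=1
  k=1: a=12, p=217, q=12
  k=2: a=2, p=452, q=25

452/25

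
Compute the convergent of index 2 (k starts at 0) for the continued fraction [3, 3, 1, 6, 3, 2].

Using pₖ = aₖpₖ₋₁ + pₖ₋₂, qₖ = aₖqₖ₋₁ + qₖ₋₂ (with p₋₁=1, p₋₂=0, q₋₁=0, q₋₂=1):
  k=0: a=3, p=3, q=1
  k=1: a=3, p=10, q=3
  k=2: a=1, p=13, q=4

13/4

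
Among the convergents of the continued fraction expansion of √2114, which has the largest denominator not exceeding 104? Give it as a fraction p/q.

2115/46

√2114 = [45; 1, 44, 1, 90, …] (period length 4).
Convergents:
  p_0/q_0 = 45/1
  p_1/q_1 = 46/1
  p_2/q_2 = 2069/45
  p_3/q_3 = 2115/46
  p_4/q_4 = 192419/4185
q_3 = 46 ≤ 104 < 4185 = q_4, so the answer is 2115/46.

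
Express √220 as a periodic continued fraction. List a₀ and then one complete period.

[14; 1, 4, 1, 28]

a₀ = ⌊√220⌋ = 14.
With m₀=0, d₀=1 and mₖ₊₁ = dₖaₖ − mₖ, dₖ₊₁ = (n − mₖ₊₁²)/dₖ, aₖ₊₁ = ⌊(a₀+mₖ₊₁)/dₖ₊₁⌋:
  k=1: m=14, d=24, a=1
  k=2: m=10, d=5, a=4
  k=3: m=10, d=24, a=1
  k=4: m=14, d=1, a=28
d=1 and a=2a₀=28 at k=4, so the next step gives (m, d) = (14, 24) again — its k=1 value — and the period has length 4.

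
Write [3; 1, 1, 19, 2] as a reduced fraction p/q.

281/80

Using pₖ = aₖpₖ₋₁ + pₖ₋₂ and qₖ = aₖqₖ₋₁ + qₖ₋₂:
  k=0: a=3, p=3, q=1
  k=1: a=1, p=4, q=1
  k=2: a=1, p=7, q=2
  k=3: a=19, p=137, q=39
  k=4: a=2, p=281, q=80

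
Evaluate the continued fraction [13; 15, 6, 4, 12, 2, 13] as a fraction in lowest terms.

Using pₖ = aₖpₖ₋₁ + pₖ₋₂ and qₖ = aₖqₖ₋₁ + qₖ₋₂:
  k=0: a=13, p=13, q=1
  k=1: a=15, p=196, q=15
  k=2: a=6, p=1189, q=91
  k=3: a=4, p=4952, q=379
  k=4: a=12, p=60613, q=4639
  k=5: a=2, p=126178, q=9657
  k=6: a=13, p=1700927, q=130180

1700927/130180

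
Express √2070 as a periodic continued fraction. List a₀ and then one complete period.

[45; 2, 90]

a₀ = ⌊√2070⌋ = 45.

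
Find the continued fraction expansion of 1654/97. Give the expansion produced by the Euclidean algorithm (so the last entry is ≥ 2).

[17; 19, 2, 2]

1654 = 17·97 + 5
97 = 19·5 + 2
5 = 2·2 + 1
2 = 2·1 + 0  (stop)
So 1654/97 = [17; 19, 2, 2].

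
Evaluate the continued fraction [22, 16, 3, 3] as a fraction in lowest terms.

3596/163

Using pₖ = aₖpₖ₋₁ + pₖ₋₂ and qₖ = aₖqₖ₋₁ + qₖ₋₂:
  k=0: a=22, p=22, q=1
  k=1: a=16, p=353, q=16
  k=2: a=3, p=1081, q=49
  k=3: a=3, p=3596, q=163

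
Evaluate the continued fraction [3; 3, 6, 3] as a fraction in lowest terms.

Fold from the inside: start with 3/1.
  6 + 1/3 = 19/3
  3 + 3/19 = 60/19
  3 + 19/60 = 199/60

199/60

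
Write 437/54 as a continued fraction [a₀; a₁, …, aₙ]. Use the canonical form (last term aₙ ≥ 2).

437 = 8×54 + 5
54 = 10×5 + 4
5 = 1×4 + 1
4 = 4×1 + 0  (stop)
So 437/54 = [8; 10, 1, 4].

[8; 10, 1, 4]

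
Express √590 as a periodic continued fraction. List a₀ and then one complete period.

a₀ = ⌊√590⌋ = 24.
With m₀=0, d₀=1 and mₖ₊₁ = dₖaₖ − mₖ, dₖ₊₁ = (n − mₖ₊₁²)/dₖ, aₖ₊₁ = ⌊(a₀+mₖ₊₁)/dₖ₊₁⌋:
  k=1: m=24, d=14, a=3
  k=2: m=18, d=19, a=2
  k=3: m=20, d=10, a=4
  k=4: m=20, d=19, a=2
  k=5: m=18, d=14, a=3
  k=6: m=24, d=1, a=48
d=1 and a=2a₀=48 at k=6, so the next step gives (m, d) = (24, 14) again — its k=1 value — and the period has length 6.

[24; 3, 2, 4, 2, 3, 48]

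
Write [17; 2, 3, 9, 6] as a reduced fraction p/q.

6920/397

Using pₖ = aₖpₖ₋₁ + pₖ₋₂ and qₖ = aₖqₖ₋₁ + qₖ₋₂:
  k=0: a=17, p=17, q=1
  k=1: a=2, p=35, q=2
  k=2: a=3, p=122, q=7
  k=3: a=9, p=1133, q=65
  k=4: a=6, p=6920, q=397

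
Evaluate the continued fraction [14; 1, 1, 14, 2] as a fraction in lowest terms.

Fold from the inside: start with 2/1.
  14 + 1/2 = 29/2
  1 + 2/29 = 31/29
  1 + 29/31 = 60/31
  14 + 31/60 = 871/60

871/60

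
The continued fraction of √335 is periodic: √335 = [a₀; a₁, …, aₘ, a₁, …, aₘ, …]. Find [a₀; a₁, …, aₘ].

a₀ = ⌊√335⌋ = 18.
With m₀=0, d₀=1 and mₖ₊₁ = dₖaₖ − mₖ, dₖ₊₁ = (n − mₖ₊₁²)/dₖ, aₖ₊₁ = ⌊(a₀+mₖ₊₁)/dₖ₊₁⌋:
  k=1: m=18, d=11, a=3
  k=2: m=15, d=10, a=3
  k=3: m=15, d=11, a=3
  k=4: m=18, d=1, a=36
d=1 and a=2a₀=36 at k=4, so the next step gives (m, d) = (18, 11) again — its k=1 value — and the period has length 4.

[18; 3, 3, 3, 36]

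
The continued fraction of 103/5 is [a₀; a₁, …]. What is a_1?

103 = 20·5 + 3   →  a_0 = 20
5 = 1·3 + 2   →  a_1 = 1

1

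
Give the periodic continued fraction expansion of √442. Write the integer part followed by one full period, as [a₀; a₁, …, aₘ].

a₀ = ⌊√442⌋ = 21.
With m₀=0, d₀=1 and mₖ₊₁ = dₖaₖ − mₖ, dₖ₊₁ = (n − mₖ₊₁²)/dₖ, aₖ₊₁ = ⌊(a₀+mₖ₊₁)/dₖ₊₁⌋:
  k=1: m=21, d=1, a=42
d=1 and a=2a₀=42 at k=1, so the next step gives (m, d) = (21, 1) again — its k=1 value — and the period has length 1.

[21; 42]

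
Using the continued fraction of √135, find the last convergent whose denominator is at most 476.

√135 = [11; 1, 1, 1, 1, 1, 1, 1, 22, …] (period length 8).
Convergents:
  p_0/q_0 = 11/1
  p_1/q_1 = 12/1
  p_2/q_2 = 23/2
  p_3/q_3 = 35/3
  p_4/q_4 = 58/5
  p_5/q_5 = 93/8
  p_6/q_6 = 151/13
  p_7/q_7 = 244/21
  p_8/q_8 = 5519/475
  p_9/q_9 = 5763/496
q_8 = 475 ≤ 476 < 496 = q_9, so the answer is 5519/475.

5519/475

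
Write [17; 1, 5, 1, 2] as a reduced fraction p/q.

357/20

Fold from the inside: start with 2/1.
  1 + 1/2 = 3/2
  5 + 2/3 = 17/3
  1 + 3/17 = 20/17
  17 + 17/20 = 357/20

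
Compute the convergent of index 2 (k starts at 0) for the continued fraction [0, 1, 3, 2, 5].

3/4

Using pₖ = aₖpₖ₋₁ + pₖ₋₂, qₖ = aₖqₖ₋₁ + qₖ₋₂ (with p₋₁=1, p₋₂=0, q₋₁=0, q₋₂=1):
  k=0: a=0, p=0, q=1
  k=1: a=1, p=1, q=1
  k=2: a=3, p=3, q=4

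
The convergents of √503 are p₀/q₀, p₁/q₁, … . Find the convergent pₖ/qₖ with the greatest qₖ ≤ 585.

10541/470

√503 = [22; 2, 2, 1, 21, 1, 2, 2, 44, …] (period length 8).
Convergents:
  p_0/q_0 = 22/1
  p_1/q_1 = 45/2
  p_2/q_2 = 112/5
  p_3/q_3 = 157/7
  p_4/q_4 = 3409/152
  p_5/q_5 = 3566/159
  p_6/q_6 = 10541/470
  p_7/q_7 = 24648/1099
q_6 = 470 ≤ 585 < 1099 = q_7, so the answer is 10541/470.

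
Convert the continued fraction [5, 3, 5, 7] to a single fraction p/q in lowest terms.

611/115

Using pₖ = aₖpₖ₋₁ + pₖ₋₂ and qₖ = aₖqₖ₋₁ + qₖ₋₂:
  k=0: a=5, p=5, q=1
  k=1: a=3, p=16, q=3
  k=2: a=5, p=85, q=16
  k=3: a=7, p=611, q=115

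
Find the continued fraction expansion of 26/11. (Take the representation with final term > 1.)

26 = 2×11 + 4
11 = 2×4 + 3
4 = 1×3 + 1
3 = 3×1 + 0  (stop)
So 26/11 = [2; 2, 1, 3].

[2; 2, 1, 3]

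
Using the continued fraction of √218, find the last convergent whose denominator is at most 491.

7220/489

√218 = [14; 1, 3, 3, 1, 28, …] (period length 5).
Convergents:
  p_0/q_0 = 14/1
  p_1/q_1 = 15/1
  p_2/q_2 = 59/4
  p_3/q_3 = 192/13
  p_4/q_4 = 251/17
  p_5/q_5 = 7220/489
  p_6/q_6 = 7471/506
q_5 = 489 ≤ 491 < 506 = q_6, so the answer is 7220/489.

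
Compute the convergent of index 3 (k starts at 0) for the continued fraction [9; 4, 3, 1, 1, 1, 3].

Using pₖ = aₖpₖ₋₁ + pₖ₋₂, qₖ = aₖqₖ₋₁ + qₖ₋₂ (with p₋₁=1, p₋₂=0, q₋₁=0, q₋₂=1):
  k=0: a=9, p=9, q=1
  k=1: a=4, p=37, q=4
  k=2: a=3, p=120, q=13
  k=3: a=1, p=157, q=17

157/17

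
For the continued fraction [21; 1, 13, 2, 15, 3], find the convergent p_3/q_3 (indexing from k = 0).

636/29

Using pₖ = aₖpₖ₋₁ + pₖ₋₂, qₖ = aₖqₖ₋₁ + qₖ₋₂ (with p₋₁=1, p₋₂=0, q₋₁=0, q₋₂=1):
  k=0: a=21, p=21, q=1
  k=1: a=1, p=22, q=1
  k=2: a=13, p=307, q=14
  k=3: a=2, p=636, q=29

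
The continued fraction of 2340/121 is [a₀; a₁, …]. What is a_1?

2

2340 = 19·121 + 41   →  a_0 = 19
121 = 2·41 + 39   →  a_1 = 2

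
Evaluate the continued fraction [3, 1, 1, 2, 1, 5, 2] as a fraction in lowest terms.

Fold from the inside: start with 2/1.
  5 + 1/2 = 11/2
  1 + 2/11 = 13/11
  2 + 11/13 = 37/13
  1 + 13/37 = 50/37
  1 + 37/50 = 87/50
  3 + 50/87 = 311/87

311/87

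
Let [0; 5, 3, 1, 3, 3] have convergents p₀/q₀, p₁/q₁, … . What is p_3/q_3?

Using pₖ = aₖpₖ₋₁ + pₖ₋₂, qₖ = aₖqₖ₋₁ + qₖ₋₂ (with p₋₁=1, p₋₂=0, q₋₁=0, q₋₂=1):
  k=0: a=0, p=0, q=1
  k=1: a=5, p=1, q=5
  k=2: a=3, p=3, q=16
  k=3: a=1, p=4, q=21

4/21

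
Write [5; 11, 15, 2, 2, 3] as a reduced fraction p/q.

14757/2899

Fold from the inside: start with 3/1.
  2 + 1/3 = 7/3
  2 + 3/7 = 17/7
  15 + 7/17 = 262/17
  11 + 17/262 = 2899/262
  5 + 262/2899 = 14757/2899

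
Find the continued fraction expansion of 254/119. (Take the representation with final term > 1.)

254 = 2×119 + 16
119 = 7×16 + 7
16 = 2×7 + 2
7 = 3×2 + 1
2 = 2×1 + 0  (stop)
So 254/119 = [2; 7, 2, 3, 2].

[2; 7, 2, 3, 2]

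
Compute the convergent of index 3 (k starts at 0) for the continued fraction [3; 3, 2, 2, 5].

56/17

Using pₖ = aₖpₖ₋₁ + pₖ₋₂, qₖ = aₖqₖ₋₁ + qₖ₋₂ (with p₋₁=1, p₋₂=0, q₋₁=0, q₋₂=1):
  k=0: a=3, p=3, q=1
  k=1: a=3, p=10, q=3
  k=2: a=2, p=23, q=7
  k=3: a=2, p=56, q=17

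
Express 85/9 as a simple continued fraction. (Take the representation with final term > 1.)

[9; 2, 4]

85 = 9·9 + 4
9 = 2·4 + 1
4 = 4·1 + 0  (stop)
So 85/9 = [9; 2, 4].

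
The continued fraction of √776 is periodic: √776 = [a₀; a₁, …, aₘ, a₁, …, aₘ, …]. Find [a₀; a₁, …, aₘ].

[27; 1, 5, 1, 54]

a₀ = ⌊√776⌋ = 27.
With m₀=0, d₀=1 and mₖ₊₁ = dₖaₖ − mₖ, dₖ₊₁ = (n − mₖ₊₁²)/dₖ, aₖ₊₁ = ⌊(a₀+mₖ₊₁)/dₖ₊₁⌋:
  k=1: m=27, d=47, a=1
  k=2: m=20, d=8, a=5
  k=3: m=20, d=47, a=1
  k=4: m=27, d=1, a=54
d=1 and a=2a₀=54 at k=4, so the next step gives (m, d) = (27, 47) again — its k=1 value — and the period has length 4.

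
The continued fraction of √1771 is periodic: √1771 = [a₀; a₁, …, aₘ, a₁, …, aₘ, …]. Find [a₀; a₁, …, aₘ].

[42; 12, 84]

a₀ = ⌊√1771⌋ = 42.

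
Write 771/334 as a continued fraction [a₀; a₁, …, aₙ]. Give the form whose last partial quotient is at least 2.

[2; 3, 4, 8, 3]

771 = 2·334 + 103
334 = 3·103 + 25
103 = 4·25 + 3
25 = 8·3 + 1
3 = 3·1 + 0  (stop)
So 771/334 = [2; 3, 4, 8, 3].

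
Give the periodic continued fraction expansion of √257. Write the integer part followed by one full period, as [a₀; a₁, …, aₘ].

a₀ = ⌊√257⌋ = 16.
With m₀=0, d₀=1 and mₖ₊₁ = dₖaₖ − mₖ, dₖ₊₁ = (n − mₖ₊₁²)/dₖ, aₖ₊₁ = ⌊(a₀+mₖ₊₁)/dₖ₊₁⌋:
  k=1: m=16, d=1, a=32
d=1 and a=2a₀=32 at k=1, so the next step gives (m, d) = (16, 1) again — its k=1 value — and the period has length 1.

[16; 32]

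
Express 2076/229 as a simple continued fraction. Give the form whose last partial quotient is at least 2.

2076 = 9×229 + 15
229 = 15×15 + 4
15 = 3×4 + 3
4 = 1×3 + 1
3 = 3×1 + 0  (stop)
So 2076/229 = [9; 15, 3, 1, 3].

[9; 15, 3, 1, 3]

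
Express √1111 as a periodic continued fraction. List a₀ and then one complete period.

[33; 3, 66]

a₀ = ⌊√1111⌋ = 33.
With m₀=0, d₀=1 and mₖ₊₁ = dₖaₖ − mₖ, dₖ₊₁ = (n − mₖ₊₁²)/dₖ, aₖ₊₁ = ⌊(a₀+mₖ₊₁)/dₖ₊₁⌋:
  k=1: m=33, d=22, a=3
  k=2: m=33, d=1, a=66
d=1 and a=2a₀=66 at k=2, so the next step gives (m, d) = (33, 22) again — its k=1 value — and the period has length 2.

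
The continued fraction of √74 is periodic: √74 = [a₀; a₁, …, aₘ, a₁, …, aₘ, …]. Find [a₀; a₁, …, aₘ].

[8; 1, 1, 1, 1, 16]

a₀ = ⌊√74⌋ = 8.
With m₀=0, d₀=1 and mₖ₊₁ = dₖaₖ − mₖ, dₖ₊₁ = (n − mₖ₊₁²)/dₖ, aₖ₊₁ = ⌊(a₀+mₖ₊₁)/dₖ₊₁⌋:
  k=1: m=8, d=10, a=1
  k=2: m=2, d=7, a=1
  k=3: m=5, d=7, a=1
  k=4: m=2, d=10, a=1
  k=5: m=8, d=1, a=16
d=1 and a=2a₀=16 at k=5, so the next step gives (m, d) = (8, 10) again — its k=1 value — and the period has length 5.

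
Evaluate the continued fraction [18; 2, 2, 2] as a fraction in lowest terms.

221/12

Using pₖ = aₖpₖ₋₁ + pₖ₋₂ and qₖ = aₖqₖ₋₁ + qₖ₋₂:
  k=0: a=18, p=18, q=1
  k=1: a=2, p=37, q=2
  k=2: a=2, p=92, q=5
  k=3: a=2, p=221, q=12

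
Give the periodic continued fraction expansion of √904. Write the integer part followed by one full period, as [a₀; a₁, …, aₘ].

[30; 15, 60]

a₀ = ⌊√904⌋ = 30.
With m₀=0, d₀=1 and mₖ₊₁ = dₖaₖ − mₖ, dₖ₊₁ = (n − mₖ₊₁²)/dₖ, aₖ₊₁ = ⌊(a₀+mₖ₊₁)/dₖ₊₁⌋:
  k=1: m=30, d=4, a=15
  k=2: m=30, d=1, a=60
d=1 and a=2a₀=60 at k=2, so the next step gives (m, d) = (30, 4) again — its k=1 value — and the period has length 2.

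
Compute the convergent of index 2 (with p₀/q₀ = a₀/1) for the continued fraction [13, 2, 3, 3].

94/7

Using pₖ = aₖpₖ₋₁ + pₖ₋₂, qₖ = aₖqₖ₋₁ + qₖ₋₂ (with p₋₁=1, p₋₂=0, q₋₁=0, q₋₂=1):
  k=0: a=13, p=13, q=1
  k=1: a=2, p=27, q=2
  k=2: a=3, p=94, q=7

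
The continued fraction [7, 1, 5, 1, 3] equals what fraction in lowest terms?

212/27

Fold from the inside: start with 3/1.
  1 + 1/3 = 4/3
  5 + 3/4 = 23/4
  1 + 4/23 = 27/23
  7 + 23/27 = 212/27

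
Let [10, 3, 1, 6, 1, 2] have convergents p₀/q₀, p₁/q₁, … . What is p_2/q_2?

Using pₖ = aₖpₖ₋₁ + pₖ₋₂, qₖ = aₖqₖ₋₁ + qₖ₋₂ (with p₋₁=1, p₋₂=0, q₋₁=0, q₋₂=1):
  k=0: a=10, p=10, q=1
  k=1: a=3, p=31, q=3
  k=2: a=1, p=41, q=4

41/4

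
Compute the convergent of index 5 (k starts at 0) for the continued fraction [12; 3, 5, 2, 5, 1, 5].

2783/226

Using pₖ = aₖpₖ₋₁ + pₖ₋₂, qₖ = aₖqₖ₋₁ + qₖ₋₂ (with p₋₁=1, p₋₂=0, q₋₁=0, q₋₂=1):
  k=0: a=12, p=12, q=1
  k=1: a=3, p=37, q=3
  k=2: a=5, p=197, q=16
  k=3: a=2, p=431, q=35
  k=4: a=5, p=2352, q=191
  k=5: a=1, p=2783, q=226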